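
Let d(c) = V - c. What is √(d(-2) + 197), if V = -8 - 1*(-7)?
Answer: 3*√22 ≈ 14.071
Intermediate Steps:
V = -1 (V = -8 + 7 = -1)
d(c) = -1 - c
√(d(-2) + 197) = √((-1 - 1*(-2)) + 197) = √((-1 + 2) + 197) = √(1 + 197) = √198 = 3*√22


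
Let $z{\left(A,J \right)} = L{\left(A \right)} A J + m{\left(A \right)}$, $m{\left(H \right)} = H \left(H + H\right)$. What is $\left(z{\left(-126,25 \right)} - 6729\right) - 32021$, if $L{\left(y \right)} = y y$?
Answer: $-50016398$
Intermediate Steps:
$L{\left(y \right)} = y^{2}$
$m{\left(H \right)} = 2 H^{2}$ ($m{\left(H \right)} = H 2 H = 2 H^{2}$)
$z{\left(A,J \right)} = 2 A^{2} + J A^{3}$ ($z{\left(A,J \right)} = A^{2} A J + 2 A^{2} = A^{3} J + 2 A^{2} = J A^{3} + 2 A^{2} = 2 A^{2} + J A^{3}$)
$\left(z{\left(-126,25 \right)} - 6729\right) - 32021 = \left(\left(-126\right)^{2} \left(2 - 3150\right) - 6729\right) - 32021 = \left(15876 \left(2 - 3150\right) - 6729\right) - 32021 = \left(15876 \left(-3148\right) - 6729\right) - 32021 = \left(-49977648 - 6729\right) - 32021 = -49984377 - 32021 = -50016398$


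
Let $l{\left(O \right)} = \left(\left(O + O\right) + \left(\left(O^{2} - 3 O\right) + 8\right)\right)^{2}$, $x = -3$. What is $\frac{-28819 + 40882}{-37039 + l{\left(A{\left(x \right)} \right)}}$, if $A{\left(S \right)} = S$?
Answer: $- \frac{4021}{12213} \approx -0.32924$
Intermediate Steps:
$l{\left(O \right)} = \left(8 + O^{2} - O\right)^{2}$ ($l{\left(O \right)} = \left(2 O + \left(8 + O^{2} - 3 O\right)\right)^{2} = \left(8 + O^{2} - O\right)^{2}$)
$\frac{-28819 + 40882}{-37039 + l{\left(A{\left(x \right)} \right)}} = \frac{-28819 + 40882}{-37039 + \left(8 + \left(-3\right)^{2} - -3\right)^{2}} = \frac{12063}{-37039 + \left(8 + 9 + 3\right)^{2}} = \frac{12063}{-37039 + 20^{2}} = \frac{12063}{-37039 + 400} = \frac{12063}{-36639} = 12063 \left(- \frac{1}{36639}\right) = - \frac{4021}{12213}$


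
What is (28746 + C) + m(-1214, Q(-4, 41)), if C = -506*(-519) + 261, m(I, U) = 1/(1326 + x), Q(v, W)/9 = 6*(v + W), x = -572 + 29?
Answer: 228339244/783 ≈ 2.9162e+5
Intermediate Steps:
x = -543
Q(v, W) = 54*W + 54*v (Q(v, W) = 9*(6*(v + W)) = 9*(6*(W + v)) = 9*(6*W + 6*v) = 54*W + 54*v)
m(I, U) = 1/783 (m(I, U) = 1/(1326 - 543) = 1/783)
C = 262875 (C = 262614 + 261 = 262875)
(28746 + C) + m(-1214, Q(-4, 41)) = (28746 + 262875) + 1/783 = 291621 + 1/783 = 228339244/783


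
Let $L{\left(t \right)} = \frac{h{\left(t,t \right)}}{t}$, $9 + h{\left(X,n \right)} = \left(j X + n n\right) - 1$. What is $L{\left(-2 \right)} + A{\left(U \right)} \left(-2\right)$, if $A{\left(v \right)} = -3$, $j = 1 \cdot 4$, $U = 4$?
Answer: $13$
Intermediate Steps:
$j = 4$
$h{\left(X,n \right)} = -10 + n^{2} + 4 X$ ($h{\left(X,n \right)} = -9 - \left(1 - 4 X - n n\right) = -9 - \left(1 - n^{2} - 4 X\right) = -9 + \left(-1 + n^{2} + 4 X\right) = -10 + n^{2} + 4 X$)
$L{\left(t \right)} = \frac{-10 + t^{2} + 4 t}{t}$
$L{\left(-2 \right)} + A{\left(U \right)} \left(-2\right) = \left(4 - 2 - \frac{10}{-2}\right) - -6 = \left(4 - 2 - -5\right) + 6 = \left(4 - 2 + 5\right) + 6 = 7 + 6 = 13$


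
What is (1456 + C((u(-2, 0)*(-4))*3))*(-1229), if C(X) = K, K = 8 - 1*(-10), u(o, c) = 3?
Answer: -1811546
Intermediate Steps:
K = 18 (K = 8 + 10 = 18)
C(X) = 18
(1456 + C((u(-2, 0)*(-4))*3))*(-1229) = (1456 + 18)*(-1229) = 1474*(-1229) = -1811546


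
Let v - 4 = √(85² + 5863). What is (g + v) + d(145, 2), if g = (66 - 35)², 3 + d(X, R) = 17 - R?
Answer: 977 + 4*√818 ≈ 1091.4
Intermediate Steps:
d(X, R) = 14 - R (d(X, R) = -3 + (17 - R) = 14 - R)
v = 4 + 4*√818 (v = 4 + √(85² + 5863) = 4 + √(7225 + 5863) = 4 + √13088 = 4 + 4*√818 ≈ 118.40)
g = 961 (g = 31² = 961)
(g + v) + d(145, 2) = (961 + (4 + 4*√818)) + (14 - 1*2) = (965 + 4*√818) + (14 - 2) = (965 + 4*√818) + 12 = 977 + 4*√818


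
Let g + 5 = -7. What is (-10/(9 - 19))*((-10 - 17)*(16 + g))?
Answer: -108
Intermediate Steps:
g = -12 (g = -5 - 7 = -12)
(-10/(9 - 19))*((-10 - 17)*(16 + g)) = (-10/(9 - 19))*((-10 - 17)*(16 - 12)) = (-10/(-10))*(-27*4) = -⅒*(-10)*(-108) = 1*(-108) = -108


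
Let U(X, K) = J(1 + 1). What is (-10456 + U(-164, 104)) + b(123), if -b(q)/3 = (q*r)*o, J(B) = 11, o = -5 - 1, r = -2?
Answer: -14873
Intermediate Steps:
o = -6
U(X, K) = 11
b(q) = -36*q (b(q) = -3*q*(-2)*(-6) = -3*(-2*q)*(-6) = -36*q)
(-10456 + U(-164, 104)) + b(123) = (-10456 + 11) - 36*123 = -10445 - 4428 = -14873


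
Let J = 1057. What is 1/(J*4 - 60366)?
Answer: -1/56138 ≈ -1.7813e-5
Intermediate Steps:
1/(J*4 - 60366) = 1/(1057*4 - 60366) = 1/(4228 - 60366) = 1/(-56138) = -1/56138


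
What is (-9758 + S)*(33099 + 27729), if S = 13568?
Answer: 231754680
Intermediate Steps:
(-9758 + S)*(33099 + 27729) = (-9758 + 13568)*(33099 + 27729) = 3810*60828 = 231754680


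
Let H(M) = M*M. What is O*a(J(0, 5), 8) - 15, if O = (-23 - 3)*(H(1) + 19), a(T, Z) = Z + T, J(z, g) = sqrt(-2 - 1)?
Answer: -4175 - 520*I*sqrt(3) ≈ -4175.0 - 900.67*I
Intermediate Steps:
J(z, g) = I*sqrt(3) (J(z, g) = sqrt(-3) = I*sqrt(3))
a(T, Z) = T + Z
H(M) = M**2
O = -520 (O = (-23 - 3)*(1**2 + 19) = -26*(1 + 19) = -26*20 = -520)
O*a(J(0, 5), 8) - 15 = -520*(I*sqrt(3) + 8) - 15 = -520*(8 + I*sqrt(3)) - 15 = (-4160 - 520*I*sqrt(3)) - 15 = -4175 - 520*I*sqrt(3)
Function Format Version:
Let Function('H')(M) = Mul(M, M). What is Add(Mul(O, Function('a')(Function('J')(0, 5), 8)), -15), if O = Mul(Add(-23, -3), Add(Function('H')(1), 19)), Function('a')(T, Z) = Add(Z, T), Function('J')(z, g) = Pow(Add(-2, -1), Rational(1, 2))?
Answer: Add(-4175, Mul(-520, I, Pow(3, Rational(1, 2)))) ≈ Add(-4175.0, Mul(-900.67, I))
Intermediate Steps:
Function('J')(z, g) = Mul(I, Pow(3, Rational(1, 2))) (Function('J')(z, g) = Pow(-3, Rational(1, 2)) = Mul(I, Pow(3, Rational(1, 2))))
Function('a')(T, Z) = Add(T, Z)
Function('H')(M) = Pow(M, 2)
O = -520 (O = Mul(Add(-23, -3), Add(Pow(1, 2), 19)) = Mul(-26, Add(1, 19)) = Mul(-26, 20) = -520)
Add(Mul(O, Function('a')(Function('J')(0, 5), 8)), -15) = Add(Mul(-520, Add(Mul(I, Pow(3, Rational(1, 2))), 8)), -15) = Add(Mul(-520, Add(8, Mul(I, Pow(3, Rational(1, 2))))), -15) = Add(Add(-4160, Mul(-520, I, Pow(3, Rational(1, 2)))), -15) = Add(-4175, Mul(-520, I, Pow(3, Rational(1, 2))))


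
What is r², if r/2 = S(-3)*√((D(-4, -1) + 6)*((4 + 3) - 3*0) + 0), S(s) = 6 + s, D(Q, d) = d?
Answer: 1260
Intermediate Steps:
r = 6*√35 (r = 2*((6 - 3)*√((-1 + 6)*((4 + 3) - 3*0) + 0)) = 2*(3*√(5*(7 + 0) + 0)) = 2*(3*√(5*7 + 0)) = 2*(3*√(35 + 0)) = 2*(3*√35) = 6*√35 ≈ 35.496)
r² = (6*√35)² = 1260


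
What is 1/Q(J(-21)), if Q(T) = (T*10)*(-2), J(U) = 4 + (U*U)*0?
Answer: -1/80 ≈ -0.012500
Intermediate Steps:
J(U) = 4 (J(U) = 4 + U**2*0 = 4 + 0 = 4)
Q(T) = -20*T (Q(T) = (10*T)*(-2) = -20*T)
1/Q(J(-21)) = 1/(-20*4) = 1/(-80) = -1/80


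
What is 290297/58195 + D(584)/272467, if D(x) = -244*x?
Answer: 626582283/140320505 ≈ 4.4654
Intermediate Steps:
290297/58195 + D(584)/272467 = 290297/58195 - 244*584/272467 = 290297*(1/58195) - 142496*1/272467 = 2569/515 - 142496/272467 = 626582283/140320505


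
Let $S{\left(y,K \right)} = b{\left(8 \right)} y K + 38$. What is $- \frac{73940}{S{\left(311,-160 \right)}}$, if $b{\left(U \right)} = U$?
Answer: $\frac{36970}{199021} \approx 0.18576$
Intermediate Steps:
$S{\left(y,K \right)} = 38 + 8 K y$ ($S{\left(y,K \right)} = 8 y K + 38 = 8 K y + 38 = 38 + 8 K y$)
$- \frac{73940}{S{\left(311,-160 \right)}} = - \frac{73940}{38 + 8 \left(-160\right) 311} = - \frac{73940}{38 - 398080} = - \frac{73940}{-398042} = \left(-73940\right) \left(- \frac{1}{398042}\right) = \frac{36970}{199021}$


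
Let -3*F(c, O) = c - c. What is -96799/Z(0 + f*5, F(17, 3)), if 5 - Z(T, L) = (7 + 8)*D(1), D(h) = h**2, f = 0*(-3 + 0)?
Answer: 96799/10 ≈ 9679.9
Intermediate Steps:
f = 0 (f = 0*(-3) = 0)
F(c, O) = 0 (F(c, O) = -(c - c)/3 = -1/3*0 = 0)
Z(T, L) = -10 (Z(T, L) = 5 - (7 + 8)*1**2 = 5 - 15 = -10)
-96799/Z(0 + f*5, F(17, 3)) = -96799/(-10) = -96799*(-1/10) = 96799/10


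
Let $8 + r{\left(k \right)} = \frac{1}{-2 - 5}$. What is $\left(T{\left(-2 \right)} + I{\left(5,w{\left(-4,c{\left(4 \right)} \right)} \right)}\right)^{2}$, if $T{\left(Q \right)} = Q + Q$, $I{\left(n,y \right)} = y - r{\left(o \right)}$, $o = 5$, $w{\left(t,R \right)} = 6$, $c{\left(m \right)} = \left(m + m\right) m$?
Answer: $\frac{5041}{49} \approx 102.88$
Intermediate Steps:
$c{\left(m \right)} = 2 m^{2}$ ($c{\left(m \right)} = 2 m m = 2 m^{2}$)
$r{\left(k \right)} = - \frac{57}{7}$ ($r{\left(k \right)} = -8 + \frac{1}{-2 - 5} = -8 + \frac{1}{-7} = -8 - \frac{1}{7} = - \frac{57}{7}$)
$I{\left(n,y \right)} = \frac{57}{7} + y$ ($I{\left(n,y \right)} = y - - \frac{57}{7} = y + \frac{57}{7} = \frac{57}{7} + y$)
$T{\left(Q \right)} = 2 Q$
$\left(T{\left(-2 \right)} + I{\left(5,w{\left(-4,c{\left(4 \right)} \right)} \right)}\right)^{2} = \left(2 \left(-2\right) + \left(\frac{57}{7} + 6\right)\right)^{2} = \left(-4 + \frac{99}{7}\right)^{2} = \left(\frac{71}{7}\right)^{2} = \frac{5041}{49}$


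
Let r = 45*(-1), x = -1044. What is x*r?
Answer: 46980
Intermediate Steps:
r = -45
x*r = -1044*(-45) = 46980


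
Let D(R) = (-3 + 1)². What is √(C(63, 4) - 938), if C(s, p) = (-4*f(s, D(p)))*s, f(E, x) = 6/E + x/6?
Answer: I*√1130 ≈ 33.615*I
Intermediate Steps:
D(R) = 4 (D(R) = (-2)² = 4)
f(E, x) = 6/E + x/6 (f(E, x) = 6/E + x*(⅙) = 6/E + x/6)
C(s, p) = s*(-8/3 - 24/s) (C(s, p) = (-4*(6/s + (⅙)*4))*s = (-4*(6/s + ⅔))*s = (-4*(⅔ + 6/s))*s = (-8/3 - 24/s)*s = s*(-8/3 - 24/s))
√(C(63, 4) - 938) = √((-24 - 8/3*63) - 938) = √((-24 - 168) - 938) = √(-192 - 938) = √(-1130) = I*√1130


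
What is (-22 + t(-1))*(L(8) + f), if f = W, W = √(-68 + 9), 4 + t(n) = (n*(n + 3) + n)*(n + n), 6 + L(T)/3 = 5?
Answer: 60 - 20*I*√59 ≈ 60.0 - 153.62*I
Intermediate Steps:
L(T) = -3 (L(T) = -18 + 3*5 = -18 + 15 = -3)
t(n) = -4 + 2*n*(n + n*(3 + n)) (t(n) = -4 + (n*(n + 3) + n)*(n + n) = -4 + (n*(3 + n) + n)*(2*n) = -4 + (n + n*(3 + n))*(2*n) = -4 + 2*n*(n + n*(3 + n)))
W = I*√59 (W = √(-59) = I*√59 ≈ 7.6811*I)
f = I*√59 ≈ 7.6811*I
(-22 + t(-1))*(L(8) + f) = (-22 + (-4 + 2*(-1)³ + 8*(-1)²))*(-3 + I*√59) = (-22 + (-4 + 2*(-1) + 8*1))*(-3 + I*√59) = (-22 + (-4 - 2 + 8))*(-3 + I*√59) = (-22 + 2)*(-3 + I*√59) = -20*(-3 + I*√59) = 60 - 20*I*√59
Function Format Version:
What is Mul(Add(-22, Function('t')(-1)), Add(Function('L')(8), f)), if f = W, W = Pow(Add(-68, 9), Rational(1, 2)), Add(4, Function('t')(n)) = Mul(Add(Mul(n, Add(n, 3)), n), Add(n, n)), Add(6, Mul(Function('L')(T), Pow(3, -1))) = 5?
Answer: Add(60, Mul(-20, I, Pow(59, Rational(1, 2)))) ≈ Add(60.000, Mul(-153.62, I))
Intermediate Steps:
Function('L')(T) = -3 (Function('L')(T) = Add(-18, Mul(3, 5)) = Add(-18, 15) = -3)
Function('t')(n) = Add(-4, Mul(2, n, Add(n, Mul(n, Add(3, n))))) (Function('t')(n) = Add(-4, Mul(Add(Mul(n, Add(n, 3)), n), Add(n, n))) = Add(-4, Mul(Add(Mul(n, Add(3, n)), n), Mul(2, n))) = Add(-4, Mul(Add(n, Mul(n, Add(3, n))), Mul(2, n))) = Add(-4, Mul(2, n, Add(n, Mul(n, Add(3, n))))))
W = Mul(I, Pow(59, Rational(1, 2))) (W = Pow(-59, Rational(1, 2)) = Mul(I, Pow(59, Rational(1, 2))) ≈ Mul(7.6811, I))
f = Mul(I, Pow(59, Rational(1, 2))) ≈ Mul(7.6811, I)
Mul(Add(-22, Function('t')(-1)), Add(Function('L')(8), f)) = Mul(Add(-22, Add(-4, Mul(2, Pow(-1, 3)), Mul(8, Pow(-1, 2)))), Add(-3, Mul(I, Pow(59, Rational(1, 2))))) = Mul(Add(-22, Add(-4, Mul(2, -1), Mul(8, 1))), Add(-3, Mul(I, Pow(59, Rational(1, 2))))) = Mul(Add(-22, Add(-4, -2, 8)), Add(-3, Mul(I, Pow(59, Rational(1, 2))))) = Mul(Add(-22, 2), Add(-3, Mul(I, Pow(59, Rational(1, 2))))) = Mul(-20, Add(-3, Mul(I, Pow(59, Rational(1, 2))))) = Add(60, Mul(-20, I, Pow(59, Rational(1, 2))))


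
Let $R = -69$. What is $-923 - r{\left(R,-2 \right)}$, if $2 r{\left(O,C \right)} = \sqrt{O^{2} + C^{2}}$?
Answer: $-923 - \frac{\sqrt{4765}}{2} \approx -957.51$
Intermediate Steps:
$r{\left(O,C \right)} = \frac{\sqrt{C^{2} + O^{2}}}{2}$ ($r{\left(O,C \right)} = \frac{\sqrt{O^{2} + C^{2}}}{2} = \frac{\sqrt{C^{2} + O^{2}}}{2}$)
$-923 - r{\left(R,-2 \right)} = -923 - \frac{\sqrt{\left(-2\right)^{2} + \left(-69\right)^{2}}}{2} = -923 - \frac{\sqrt{4 + 4761}}{2} = -923 - \frac{\sqrt{4765}}{2}$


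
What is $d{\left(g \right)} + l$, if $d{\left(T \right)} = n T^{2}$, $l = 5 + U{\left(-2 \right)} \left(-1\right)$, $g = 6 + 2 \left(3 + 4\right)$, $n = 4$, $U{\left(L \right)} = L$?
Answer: $1607$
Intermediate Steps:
$g = 20$ ($g = 6 + 2 \cdot 7 = 6 + 14 = 20$)
$l = 7$ ($l = 5 - -2 = 5 + 2 = 7$)
$d{\left(T \right)} = 4 T^{2}$
$d{\left(g \right)} + l = 4 \cdot 20^{2} + 7 = 4 \cdot 400 + 7 = 1600 + 7 = 1607$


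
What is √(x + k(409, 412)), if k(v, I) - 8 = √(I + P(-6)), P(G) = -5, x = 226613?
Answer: √(226621 + √407) ≈ 476.07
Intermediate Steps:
k(v, I) = 8 + √(-5 + I) (k(v, I) = 8 + √(I - 5) = 8 + √(-5 + I))
√(x + k(409, 412)) = √(226613 + (8 + √(-5 + 412))) = √(226613 + (8 + √407)) = √(226621 + √407)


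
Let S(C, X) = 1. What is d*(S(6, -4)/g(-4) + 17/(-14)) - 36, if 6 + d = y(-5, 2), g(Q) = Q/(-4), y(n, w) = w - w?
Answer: -243/7 ≈ -34.714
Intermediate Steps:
y(n, w) = 0
g(Q) = -Q/4 (g(Q) = Q*(-1/4) = -Q/4)
d = -6 (d = -6 + 0 = -6)
d*(S(6, -4)/g(-4) + 17/(-14)) - 36 = -6*(1/(-1/4*(-4)) + 17/(-14)) - 36 = -6*(1/1 + 17*(-1/14)) - 36 = -6*(1*1 - 17/14) - 36 = -6*(1 - 17/14) - 36 = -6*(-3/14) - 36 = 9/7 - 36 = -243/7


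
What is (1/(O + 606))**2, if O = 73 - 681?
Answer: 1/4 ≈ 0.25000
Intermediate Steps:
O = -608
(1/(O + 606))**2 = (1/(-608 + 606))**2 = (1/(-2))**2 = (-1/2)**2 = 1/4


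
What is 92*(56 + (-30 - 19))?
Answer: 644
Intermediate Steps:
92*(56 + (-30 - 19)) = 92*(56 - 49) = 92*7 = 644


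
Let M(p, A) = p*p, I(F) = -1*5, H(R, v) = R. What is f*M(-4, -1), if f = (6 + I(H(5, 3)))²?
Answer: 16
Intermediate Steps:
I(F) = -5
M(p, A) = p²
f = 1 (f = (6 - 5)² = 1² = 1)
f*M(-4, -1) = 1*(-4)² = 1*16 = 16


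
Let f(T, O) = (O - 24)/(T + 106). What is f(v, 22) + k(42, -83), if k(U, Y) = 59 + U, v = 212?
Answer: 16058/159 ≈ 100.99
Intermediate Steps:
f(T, O) = (-24 + O)/(106 + T)
f(v, 22) + k(42, -83) = (-24 + 22)/(106 + 212) + (59 + 42) = -2/318 + 101 = (1/318)*(-2) + 101 = -1/159 + 101 = 16058/159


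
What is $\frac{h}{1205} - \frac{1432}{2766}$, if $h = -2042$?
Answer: $- \frac{3686866}{1666515} \approx -2.2123$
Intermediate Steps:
$\frac{h}{1205} - \frac{1432}{2766} = - \frac{2042}{1205} - \frac{1432}{2766} = \left(-2042\right) \frac{1}{1205} - \frac{716}{1383} = - \frac{2042}{1205} - \frac{716}{1383} = - \frac{3686866}{1666515}$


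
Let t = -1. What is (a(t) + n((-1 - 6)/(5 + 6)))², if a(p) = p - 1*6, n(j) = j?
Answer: 7056/121 ≈ 58.314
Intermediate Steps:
a(p) = -6 + p (a(p) = p - 6 = -6 + p)
(a(t) + n((-1 - 6)/(5 + 6)))² = ((-6 - 1) + (-1 - 6)/(5 + 6))² = (-7 - 7/11)² = (-84/11)² = 7056/121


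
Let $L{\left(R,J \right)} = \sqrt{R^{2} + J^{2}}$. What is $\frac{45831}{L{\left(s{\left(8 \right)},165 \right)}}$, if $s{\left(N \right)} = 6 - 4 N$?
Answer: $\frac{45831 \sqrt{27901}}{27901} \approx 274.38$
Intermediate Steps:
$s{\left(N \right)} = 6 - 4 N$
$L{\left(R,J \right)} = \sqrt{J^{2} + R^{2}}$
$\frac{45831}{L{\left(s{\left(8 \right)},165 \right)}} = \frac{45831}{\sqrt{165^{2} + \left(6 - 32\right)^{2}}} = \frac{45831}{\sqrt{27225 + \left(6 - 32\right)^{2}}} = \frac{45831}{\sqrt{27225 + \left(-26\right)^{2}}} = \frac{45831}{\sqrt{27225 + 676}} = \frac{45831}{\sqrt{27901}} = 45831 \frac{\sqrt{27901}}{27901} = \frac{45831 \sqrt{27901}}{27901}$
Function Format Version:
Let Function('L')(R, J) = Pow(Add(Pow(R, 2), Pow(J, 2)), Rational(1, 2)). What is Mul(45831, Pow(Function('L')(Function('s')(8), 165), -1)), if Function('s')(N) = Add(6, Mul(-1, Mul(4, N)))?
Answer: Mul(Rational(45831, 27901), Pow(27901, Rational(1, 2))) ≈ 274.38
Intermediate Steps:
Function('s')(N) = Add(6, Mul(-4, N))
Function('L')(R, J) = Pow(Add(Pow(J, 2), Pow(R, 2)), Rational(1, 2))
Mul(45831, Pow(Function('L')(Function('s')(8), 165), -1)) = Mul(45831, Pow(Pow(Add(Pow(165, 2), Pow(Add(6, Mul(-4, 8)), 2)), Rational(1, 2)), -1)) = Mul(45831, Pow(Pow(Add(27225, Pow(Add(6, -32), 2)), Rational(1, 2)), -1)) = Mul(45831, Pow(Pow(Add(27225, Pow(-26, 2)), Rational(1, 2)), -1)) = Mul(45831, Pow(Pow(Add(27225, 676), Rational(1, 2)), -1)) = Mul(45831, Pow(Pow(27901, Rational(1, 2)), -1)) = Mul(45831, Mul(Rational(1, 27901), Pow(27901, Rational(1, 2)))) = Mul(Rational(45831, 27901), Pow(27901, Rational(1, 2)))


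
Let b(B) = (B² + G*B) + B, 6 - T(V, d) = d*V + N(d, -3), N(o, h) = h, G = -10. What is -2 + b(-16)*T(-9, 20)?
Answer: 75598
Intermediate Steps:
T(V, d) = 9 - V*d (T(V, d) = 6 - (d*V - 3) = 6 - (V*d - 3) = 6 - (-3 + V*d) = 6 + (3 - V*d) = 9 - V*d)
b(B) = B² - 9*B (b(B) = (B² - 10*B) + B = B² - 9*B)
-2 + b(-16)*T(-9, 20) = -2 + (-16*(-9 - 16))*(9 - 1*(-9)*20) = -2 + (-16*(-25))*(9 + 180) = -2 + 400*189 = -2 + 75600 = 75598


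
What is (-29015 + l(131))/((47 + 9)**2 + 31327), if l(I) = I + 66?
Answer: -28818/34463 ≈ -0.83620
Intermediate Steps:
l(I) = 66 + I
(-29015 + l(131))/((47 + 9)**2 + 31327) = (-29015 + (66 + 131))/((47 + 9)**2 + 31327) = (-29015 + 197)/(56**2 + 31327) = -28818/(3136 + 31327) = -28818/34463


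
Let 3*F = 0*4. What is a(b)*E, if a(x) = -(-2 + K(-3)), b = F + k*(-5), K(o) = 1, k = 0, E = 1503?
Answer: 1503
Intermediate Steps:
F = 0 (F = (0*4)/3 = (⅓)*0 = 0)
b = 0 (b = 0 + 0*(-5) = 0 + 0 = 0)
a(x) = 1 (a(x) = -(-2 + 1) = -1*(-1) = 1)
a(b)*E = 1*1503 = 1503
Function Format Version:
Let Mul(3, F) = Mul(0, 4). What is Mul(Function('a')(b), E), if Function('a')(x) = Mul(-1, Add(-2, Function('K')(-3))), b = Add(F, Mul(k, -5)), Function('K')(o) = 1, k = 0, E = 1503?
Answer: 1503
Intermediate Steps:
F = 0 (F = Mul(Rational(1, 3), Mul(0, 4)) = Mul(Rational(1, 3), 0) = 0)
b = 0 (b = Add(0, Mul(0, -5)) = Add(0, 0) = 0)
Function('a')(x) = 1 (Function('a')(x) = Mul(-1, Add(-2, 1)) = Mul(-1, -1) = 1)
Mul(Function('a')(b), E) = Mul(1, 1503) = 1503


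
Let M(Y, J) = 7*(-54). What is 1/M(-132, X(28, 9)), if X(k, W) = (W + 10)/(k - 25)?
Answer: -1/378 ≈ -0.0026455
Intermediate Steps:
X(k, W) = (10 + W)/(-25 + k)
M(Y, J) = -378
1/M(-132, X(28, 9)) = 1/(-378) = -1/378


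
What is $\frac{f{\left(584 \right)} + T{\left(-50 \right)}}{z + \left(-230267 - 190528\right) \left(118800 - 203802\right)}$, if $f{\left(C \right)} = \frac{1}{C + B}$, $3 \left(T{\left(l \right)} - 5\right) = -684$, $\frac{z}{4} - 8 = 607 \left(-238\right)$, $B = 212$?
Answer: $- \frac{177507}{28471199651368} \approx -6.2346 \cdot 10^{-9}$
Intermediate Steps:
$z = -577832$ ($z = 32 + 4 \cdot 607 \left(-238\right) = 32 + 4 \left(-144466\right) = 32 - 577864 = -577832$)
$T{\left(l \right)} = -223$ ($T{\left(l \right)} = 5 + \frac{1}{3} \left(-684\right) = 5 - 228 = -223$)
$f{\left(C \right)} = \frac{1}{212 + C}$ ($f{\left(C \right)} = \frac{1}{C + 212} = \frac{1}{212 + C}$)
$\frac{f{\left(584 \right)} + T{\left(-50 \right)}}{z + \left(-230267 - 190528\right) \left(118800 - 203802\right)} = \frac{\frac{1}{212 + 584} - 223}{-577832 + \left(-230267 - 190528\right) \left(118800 - 203802\right)} = \frac{\frac{1}{796} - 223}{-577832 - -35768416590} = \frac{\frac{1}{796} - 223}{-577832 + 35768416590} = - \frac{177507}{796 \cdot 35767838758} = \left(- \frac{177507}{796}\right) \frac{1}{35767838758} = - \frac{177507}{28471199651368}$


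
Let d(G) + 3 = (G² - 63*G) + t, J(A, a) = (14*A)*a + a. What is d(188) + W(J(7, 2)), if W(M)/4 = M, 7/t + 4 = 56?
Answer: 1263035/52 ≈ 24289.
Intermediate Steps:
t = 7/52 (t = 7/(-4 + 56) = 7/52 ≈ 0.13462)
J(A, a) = a + 14*A*a (J(A, a) = 14*A*a + a = a + 14*A*a)
W(M) = 4*M
d(G) = -149/52 + G² - 63*G (d(G) = -3 + ((G² - 63*G) + 7/52) = -3 + (7/52 + G² - 63*G) = -149/52 + G² - 63*G)
d(188) + W(J(7, 2)) = (-149/52 + 188² - 63*188) + 4*(2*(1 + 14*7)) = (-149/52 + 35344 - 11844) + 4*(2*(1 + 98)) = 1221851/52 + 4*(2*99) = 1221851/52 + 4*198 = 1221851/52 + 792 = 1263035/52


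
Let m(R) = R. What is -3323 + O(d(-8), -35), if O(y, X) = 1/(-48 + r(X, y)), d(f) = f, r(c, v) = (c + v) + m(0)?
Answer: -302394/91 ≈ -3323.0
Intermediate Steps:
r(c, v) = c + v (r(c, v) = (c + v) + 0 = c + v)
O(y, X) = 1/(-48 + X + y) (O(y, X) = 1/(-48 + (X + y)) = 1/(-48 + X + y))
-3323 + O(d(-8), -35) = -3323 + 1/(-48 - 35 - 8) = -3323 + 1/(-91) = -3323 - 1/91 = -302394/91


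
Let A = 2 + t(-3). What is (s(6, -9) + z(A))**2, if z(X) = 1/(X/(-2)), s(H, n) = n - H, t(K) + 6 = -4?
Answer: 3481/16 ≈ 217.56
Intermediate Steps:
t(K) = -10 (t(K) = -6 - 4 = -10)
A = -8 (A = 2 - 10 = -8)
z(X) = -2/X (z(X) = 1/(X*(-1/2)) = 1/(-X/2) = -2/X)
(s(6, -9) + z(A))**2 = ((-9 - 1*6) - 2/(-8))**2 = ((-9 - 6) - 2*(-1/8))**2 = (-15 + 1/4)**2 = (-59/4)**2 = 3481/16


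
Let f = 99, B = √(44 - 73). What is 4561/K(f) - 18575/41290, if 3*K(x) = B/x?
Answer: -3715/8258 - 1354617*I*√29/29 ≈ -0.44987 - 2.5155e+5*I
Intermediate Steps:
B = I*√29 (B = √(-29) = I*√29 ≈ 5.3852*I)
K(x) = I*√29/(3*x) (K(x) = ((I*√29)/x)/3 = (I*√29/x)/3 = I*√29/(3*x))
4561/K(f) - 18575/41290 = 4561/(((⅓)*I*√29/99)) - 18575/41290 = 4561/(((⅓)*I*√29*(1/99))) - 18575*1/41290 = 4561/((I*√29/297)) - 3715/8258 = 4561*(-297*I*√29/29) - 3715/8258 = -1354617*I*√29/29 - 3715/8258 = -3715/8258 - 1354617*I*√29/29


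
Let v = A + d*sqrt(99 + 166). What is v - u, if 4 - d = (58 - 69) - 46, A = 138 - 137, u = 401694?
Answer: -401693 + 61*sqrt(265) ≈ -4.0070e+5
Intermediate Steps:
A = 1
d = 61 (d = 4 - ((58 - 69) - 46) = 4 - (-11 - 46) = 4 - 1*(-57) = 4 + 57 = 61)
v = 1 + 61*sqrt(265) (v = 1 + 61*sqrt(99 + 166) = 1 + 61*sqrt(265) ≈ 994.01)
v - u = (1 + 61*sqrt(265)) - 1*401694 = (1 + 61*sqrt(265)) - 401694 = -401693 + 61*sqrt(265)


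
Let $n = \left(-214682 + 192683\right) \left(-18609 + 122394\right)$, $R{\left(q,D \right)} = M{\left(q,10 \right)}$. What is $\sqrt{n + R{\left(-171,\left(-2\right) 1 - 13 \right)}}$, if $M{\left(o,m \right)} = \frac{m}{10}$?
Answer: $i \sqrt{2283166214} \approx 47783.0 i$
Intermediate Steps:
$M{\left(o,m \right)} = \frac{m}{10}$ ($M{\left(o,m \right)} = m \frac{1}{10} = \frac{m}{10}$)
$R{\left(q,D \right)} = 1$ ($R{\left(q,D \right)} = \frac{1}{10} \cdot 10 = 1$)
$n = -2283166215$ ($n = \left(-21999\right) 103785 = -2283166215$)
$\sqrt{n + R{\left(-171,\left(-2\right) 1 - 13 \right)}} = \sqrt{-2283166215 + 1} = \sqrt{-2283166214} = i \sqrt{2283166214}$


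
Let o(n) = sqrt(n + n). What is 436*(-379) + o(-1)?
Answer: -165244 + I*sqrt(2) ≈ -1.6524e+5 + 1.4142*I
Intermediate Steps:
o(n) = sqrt(2)*sqrt(n) (o(n) = sqrt(2*n) = sqrt(2)*sqrt(n))
436*(-379) + o(-1) = 436*(-379) + sqrt(2)*sqrt(-1) = -165244 + sqrt(2)*I = -165244 + I*sqrt(2)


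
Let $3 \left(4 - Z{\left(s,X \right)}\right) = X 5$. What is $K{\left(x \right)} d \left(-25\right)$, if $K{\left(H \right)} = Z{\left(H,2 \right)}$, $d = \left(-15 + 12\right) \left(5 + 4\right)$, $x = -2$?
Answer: $450$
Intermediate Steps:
$Z{\left(s,X \right)} = 4 - \frac{5 X}{3}$ ($Z{\left(s,X \right)} = 4 - \frac{X 5}{3} = 4 - \frac{5 X}{3}$)
$d = -27$ ($d = \left(-3\right) 9 = -27$)
$K{\left(H \right)} = \frac{2}{3}$ ($K{\left(H \right)} = 4 - \frac{10}{3} = \frac{2}{3}$)
$K{\left(x \right)} d \left(-25\right) = \frac{2}{3} \left(-27\right) \left(-25\right) = \left(-18\right) \left(-25\right) = 450$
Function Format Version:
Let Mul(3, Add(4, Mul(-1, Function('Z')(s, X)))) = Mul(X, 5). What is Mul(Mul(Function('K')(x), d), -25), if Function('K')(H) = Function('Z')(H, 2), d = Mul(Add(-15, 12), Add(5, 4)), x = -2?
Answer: 450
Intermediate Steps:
Function('Z')(s, X) = Add(4, Mul(Rational(-5, 3), X)) (Function('Z')(s, X) = Add(4, Mul(Rational(-1, 3), Mul(X, 5))) = Add(4, Mul(Rational(-1, 3), Mul(5, X))) = Add(4, Mul(Rational(-5, 3), X)))
d = -27 (d = Mul(-3, 9) = -27)
Function('K')(H) = Rational(2, 3) (Function('K')(H) = Add(4, Mul(Rational(-5, 3), 2)) = Add(4, Rational(-10, 3)) = Rational(2, 3))
Mul(Mul(Function('K')(x), d), -25) = Mul(Mul(Rational(2, 3), -27), -25) = Mul(-18, -25) = 450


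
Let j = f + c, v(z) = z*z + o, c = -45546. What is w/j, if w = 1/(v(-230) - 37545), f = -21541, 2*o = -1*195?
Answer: -2/2047159805 ≈ -9.7696e-10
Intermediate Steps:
o = -195/2 (o = (-1*195)/2 = (½)*(-195) = -195/2 ≈ -97.500)
v(z) = -195/2 + z² (v(z) = z*z - 195/2 = z² - 195/2 = -195/2 + z²)
w = 2/30515 (w = 1/((-195/2 + (-230)²) - 37545) = 1/((-195/2 + 52900) - 37545) = 1/(105605/2 - 37545) = 1/(30515/2) = 2/30515 ≈ 6.5542e-5)
j = -67087 (j = -21541 - 45546 = -67087)
w/j = (2/30515)/(-67087) = (2/30515)*(-1/67087) = -2/2047159805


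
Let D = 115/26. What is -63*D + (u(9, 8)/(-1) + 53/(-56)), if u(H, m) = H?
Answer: -210101/728 ≈ -288.60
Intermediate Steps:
D = 115/26 (D = 115*(1/26) = 115/26 ≈ 4.4231)
-63*D + (u(9, 8)/(-1) + 53/(-56)) = -63*115/26 + (9/(-1) + 53/(-56)) = -7245/26 + (9*(-1) + 53*(-1/56)) = -7245/26 + (-9 - 53/56) = -7245/26 - 557/56 = -210101/728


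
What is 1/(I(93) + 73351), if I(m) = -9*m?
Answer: 1/72514 ≈ 1.3790e-5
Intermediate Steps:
1/(I(93) + 73351) = 1/(-9*93 + 73351) = 1/(-837 + 73351) = 1/72514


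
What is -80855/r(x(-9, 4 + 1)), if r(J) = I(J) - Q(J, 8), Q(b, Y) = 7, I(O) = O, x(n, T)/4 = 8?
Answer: -16171/5 ≈ -3234.2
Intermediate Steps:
x(n, T) = 32 (x(n, T) = 4*8 = 32)
r(J) = -7 + J (r(J) = J - 1*7 = J - 7 = -7 + J)
-80855/r(x(-9, 4 + 1)) = -80855/(-7 + 32) = -80855/25 = -80855*1/25 = -16171/5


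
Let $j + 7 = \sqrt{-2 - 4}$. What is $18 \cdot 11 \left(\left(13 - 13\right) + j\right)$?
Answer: $-1386 + 198 i \sqrt{6} \approx -1386.0 + 485.0 i$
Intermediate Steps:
$j = -7 + i \sqrt{6}$ ($j = -7 + \sqrt{-2 - 4} = -7 + \sqrt{-6} = -7 + i \sqrt{6} \approx -7.0 + 2.4495 i$)
$18 \cdot 11 \left(\left(13 - 13\right) + j\right) = 18 \cdot 11 \left(\left(13 - 13\right) - \left(7 - i \sqrt{6}\right)\right) = 198 \left(0 - \left(7 - i \sqrt{6}\right)\right) = 198 \left(-7 + i \sqrt{6}\right) = -1386 + 198 i \sqrt{6}$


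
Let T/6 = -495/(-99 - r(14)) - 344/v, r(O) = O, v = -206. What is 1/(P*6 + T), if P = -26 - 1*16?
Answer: -11639/2510502 ≈ -0.0046361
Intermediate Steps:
P = -42 (P = -26 - 16 = -42)
T = 422526/11639 (T = 6*(-495/(-99 - 1*14) - 344/(-206)) = 6*(-495/(-99 - 14) - 344*(-1/206)) = 6*(-495/(-113) + 172/103) = 6*(-495*(-1/113) + 172/103) = 6*(495/113 + 172/103) = 6*(70421/11639) = 422526/11639 ≈ 36.303)
1/(P*6 + T) = 1/(-42*6 + 422526/11639) = 1/(-252 + 422526/11639) = 1/(-2510502/11639) = -11639/2510502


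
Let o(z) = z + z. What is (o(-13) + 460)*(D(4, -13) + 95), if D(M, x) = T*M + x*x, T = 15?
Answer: 140616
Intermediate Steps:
o(z) = 2*z
D(M, x) = x² + 15*M (D(M, x) = 15*M + x*x = 15*M + x² = x² + 15*M)
(o(-13) + 460)*(D(4, -13) + 95) = (2*(-13) + 460)*(((-13)² + 15*4) + 95) = (-26 + 460)*((169 + 60) + 95) = 434*(229 + 95) = 434*324 = 140616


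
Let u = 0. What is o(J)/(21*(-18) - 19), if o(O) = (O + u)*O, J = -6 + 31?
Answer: -625/397 ≈ -1.5743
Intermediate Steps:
J = 25
o(O) = O**2 (o(O) = (O + 0)*O = O*O = O**2)
o(J)/(21*(-18) - 19) = 25**2/(21*(-18) - 19) = 625/(-378 - 19) = 625/(-397) = 625*(-1/397) = -625/397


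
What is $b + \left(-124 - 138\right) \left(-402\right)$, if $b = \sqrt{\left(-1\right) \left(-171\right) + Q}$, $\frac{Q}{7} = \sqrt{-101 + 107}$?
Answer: $105324 + \sqrt{171 + 7 \sqrt{6}} \approx 1.0534 \cdot 10^{5}$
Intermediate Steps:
$Q = 7 \sqrt{6}$ ($Q = 7 \sqrt{-101 + 107} = 7 \sqrt{6} \approx 17.146$)
$b = \sqrt{171 + 7 \sqrt{6}}$ ($b = \sqrt{\left(-1\right) \left(-171\right) + 7 \sqrt{6}} = \sqrt{171 + 7 \sqrt{6}} \approx 13.717$)
$b + \left(-124 - 138\right) \left(-402\right) = \sqrt{171 + 7 \sqrt{6}} + \left(-124 - 138\right) \left(-402\right) = \sqrt{171 + 7 \sqrt{6}} - -105324 = \sqrt{171 + 7 \sqrt{6}} + 105324 = 105324 + \sqrt{171 + 7 \sqrt{6}}$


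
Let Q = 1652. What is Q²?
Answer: 2729104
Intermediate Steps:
Q² = 1652² = 2729104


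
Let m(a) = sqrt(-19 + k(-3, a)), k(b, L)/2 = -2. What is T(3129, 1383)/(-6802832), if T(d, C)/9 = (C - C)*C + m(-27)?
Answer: -9*I*sqrt(23)/6802832 ≈ -6.3448e-6*I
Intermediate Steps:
k(b, L) = -4 (k(b, L) = 2*(-2) = -4)
m(a) = I*sqrt(23) (m(a) = sqrt(-19 - 4) = sqrt(-23) = I*sqrt(23))
T(d, C) = 9*I*sqrt(23) (T(d, C) = 9*((C - C)*C + I*sqrt(23)) = 9*(0*C + I*sqrt(23)) = 9*(0 + I*sqrt(23)) = 9*(I*sqrt(23)) = 9*I*sqrt(23))
T(3129, 1383)/(-6802832) = (9*I*sqrt(23))/(-6802832) = (9*I*sqrt(23))*(-1/6802832) = -9*I*sqrt(23)/6802832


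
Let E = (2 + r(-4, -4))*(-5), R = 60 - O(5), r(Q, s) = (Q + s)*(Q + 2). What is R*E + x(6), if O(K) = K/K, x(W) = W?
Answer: -5304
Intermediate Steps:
O(K) = 1
r(Q, s) = (2 + Q)*(Q + s) (r(Q, s) = (Q + s)*(2 + Q) = (2 + Q)*(Q + s))
R = 59 (R = 60 - 1*1 = 60 - 1 = 59)
E = -90 (E = (2 + ((-4)² + 2*(-4) + 2*(-4) - 4*(-4)))*(-5) = (2 + (16 - 8 - 8 + 16))*(-5) = (2 + 16)*(-5) = 18*(-5) = -90)
R*E + x(6) = 59*(-90) + 6 = -5310 + 6 = -5304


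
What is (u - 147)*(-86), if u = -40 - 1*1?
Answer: 16168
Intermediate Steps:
u = -41 (u = -40 - 1 = -41)
(u - 147)*(-86) = (-41 - 147)*(-86) = -188*(-86) = 16168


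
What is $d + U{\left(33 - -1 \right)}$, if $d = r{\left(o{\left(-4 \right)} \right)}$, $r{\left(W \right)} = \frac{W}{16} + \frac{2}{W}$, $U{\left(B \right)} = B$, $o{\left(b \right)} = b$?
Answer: $\frac{133}{4} \approx 33.25$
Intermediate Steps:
$r{\left(W \right)} = \frac{2}{W} + \frac{W}{16}$ ($r{\left(W \right)} = W \frac{1}{16} + \frac{2}{W} = \frac{W}{16} + \frac{2}{W} = \frac{2}{W} + \frac{W}{16}$)
$d = - \frac{3}{4}$ ($d = \frac{2}{-4} + \frac{1}{16} \left(-4\right) = 2 \left(- \frac{1}{4}\right) - \frac{1}{4} = - \frac{1}{2} - \frac{1}{4} = - \frac{3}{4} \approx -0.75$)
$d + U{\left(33 - -1 \right)} = - \frac{3}{4} + \left(33 - -1\right) = - \frac{3}{4} + \left(33 + 1\right) = - \frac{3}{4} + 34 = \frac{133}{4}$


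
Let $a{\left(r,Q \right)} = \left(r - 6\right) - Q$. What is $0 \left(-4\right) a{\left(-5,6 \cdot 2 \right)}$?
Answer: $0$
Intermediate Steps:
$a{\left(r,Q \right)} = -6 + r - Q$ ($a{\left(r,Q \right)} = \left(r - 6\right) - Q = \left(-6 + r\right) - Q = -6 + r - Q$)
$0 \left(-4\right) a{\left(-5,6 \cdot 2 \right)} = 0 \left(-4\right) \left(-6 - 5 - 6 \cdot 2\right) = 0 \left(-6 - 5 - 12\right) = 0 \left(-23\right) = 0$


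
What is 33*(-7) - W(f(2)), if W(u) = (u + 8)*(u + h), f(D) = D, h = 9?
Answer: -341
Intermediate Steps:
W(u) = (8 + u)*(9 + u) (W(u) = (u + 8)*(u + 9) = (8 + u)*(9 + u))
33*(-7) - W(f(2)) = 33*(-7) - (72 + 2² + 17*2) = -231 - (72 + 4 + 34) = -231 - 1*110 = -231 - 110 = -341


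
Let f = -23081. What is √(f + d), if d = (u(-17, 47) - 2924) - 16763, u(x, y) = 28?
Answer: 2*I*√10685 ≈ 206.74*I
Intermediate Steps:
d = -19659 (d = (28 - 2924) - 16763 = -2896 - 16763 = -19659)
√(f + d) = √(-23081 - 19659) = √(-42740) = 2*I*√10685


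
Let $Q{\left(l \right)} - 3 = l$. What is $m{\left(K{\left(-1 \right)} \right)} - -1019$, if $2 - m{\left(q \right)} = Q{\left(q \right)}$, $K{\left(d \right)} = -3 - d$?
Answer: $1020$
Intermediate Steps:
$Q{\left(l \right)} = 3 + l$
$m{\left(q \right)} = -1 - q$ ($m{\left(q \right)} = 2 - \left(3 + q\right) = -1 - q$)
$m{\left(K{\left(-1 \right)} \right)} - -1019 = \left(-1 - \left(-3 - -1\right)\right) - -1019 = \left(-1 - \left(-3 + 1\right)\right) + 1019 = \left(-1 - -2\right) + 1019 = \left(-1 + 2\right) + 1019 = 1 + 1019 = 1020$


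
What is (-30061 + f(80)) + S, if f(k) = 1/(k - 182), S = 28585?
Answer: -150553/102 ≈ -1476.0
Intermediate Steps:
f(k) = 1/(-182 + k)
(-30061 + f(80)) + S = (-30061 + 1/(-182 + 80)) + 28585 = (-30061 + 1/(-102)) + 28585 = (-30061 - 1/102) + 28585 = -3066223/102 + 28585 = -150553/102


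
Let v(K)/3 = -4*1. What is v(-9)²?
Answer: 144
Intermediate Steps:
v(K) = -12 (v(K) = 3*(-4*1) = 3*(-4) = -12)
v(-9)² = (-12)² = 144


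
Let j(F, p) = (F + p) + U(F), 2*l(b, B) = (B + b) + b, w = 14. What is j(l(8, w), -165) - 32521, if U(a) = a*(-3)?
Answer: -32716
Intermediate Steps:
U(a) = -3*a
l(b, B) = b + B/2 (l(b, B) = ((B + b) + b)/2 = (B + 2*b)/2 = b + B/2)
j(F, p) = p - 2*F (j(F, p) = (F + p) - 3*F = p - 2*F)
j(l(8, w), -165) - 32521 = (-165 - 2*(8 + (½)*14)) - 32521 = (-165 - 2*(8 + 7)) - 32521 = (-165 - 2*15) - 32521 = (-165 - 30) - 32521 = -195 - 32521 = -32716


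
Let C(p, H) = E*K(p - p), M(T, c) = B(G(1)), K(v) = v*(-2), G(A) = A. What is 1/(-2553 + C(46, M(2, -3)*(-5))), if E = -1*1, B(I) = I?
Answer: -1/2553 ≈ -0.00039170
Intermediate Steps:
K(v) = -2*v
M(T, c) = 1
E = -1
C(p, H) = 0 (C(p, H) = -(-2)*(p - p) = -(-2)*0 = -1*0 = 0)
1/(-2553 + C(46, M(2, -3)*(-5))) = 1/(-2553 + 0) = 1/(-2553) = -1/2553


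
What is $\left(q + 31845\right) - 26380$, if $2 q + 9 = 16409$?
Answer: $13665$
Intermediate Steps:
$q = 8200$ ($q = - \frac{9}{2} + \frac{1}{2} \cdot 16409 = - \frac{9}{2} + \frac{16409}{2} = 8200$)
$\left(q + 31845\right) - 26380 = \left(8200 + 31845\right) - 26380 = 40045 - 26380 = 13665$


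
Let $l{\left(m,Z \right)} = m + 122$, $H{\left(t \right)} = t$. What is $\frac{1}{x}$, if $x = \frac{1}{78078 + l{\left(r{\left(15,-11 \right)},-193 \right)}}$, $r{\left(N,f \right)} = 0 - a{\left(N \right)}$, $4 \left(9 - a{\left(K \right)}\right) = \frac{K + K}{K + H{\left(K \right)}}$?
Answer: $\frac{312765}{4} \approx 78191.0$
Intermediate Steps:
$a{\left(K \right)} = \frac{35}{4}$ ($a{\left(K \right)} = 9 - \frac{\left(K + K\right) \frac{1}{K + K}}{4} = 9 - \frac{2 K \frac{1}{2 K}}{4} = 9 - \frac{1}{4} = \frac{35}{4}$)
$r{\left(N,f \right)} = - \frac{35}{4}$ ($r{\left(N,f \right)} = 0 - \frac{35}{4} = - \frac{35}{4}$)
$l{\left(m,Z \right)} = 122 + m$
$x = \frac{4}{312765}$ ($x = \frac{1}{78078 + \left(122 - \frac{35}{4}\right)} = \frac{1}{78078 + \frac{453}{4}} = \frac{1}{\frac{312765}{4}} = \frac{4}{312765} \approx 1.2789 \cdot 10^{-5}$)
$\frac{1}{x} = \frac{1}{\frac{4}{312765}} = \frac{312765}{4}$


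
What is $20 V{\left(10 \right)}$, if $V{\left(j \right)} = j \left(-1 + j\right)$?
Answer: $1800$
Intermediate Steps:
$20 V{\left(10 \right)} = 20 \cdot 10 \left(-1 + 10\right) = 20 \cdot 10 \cdot 9 = 20 \cdot 90 = 1800$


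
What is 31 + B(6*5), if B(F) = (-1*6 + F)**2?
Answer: 607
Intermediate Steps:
B(F) = (-6 + F)**2
31 + B(6*5) = 31 + (-6 + 6*5)**2 = 31 + (-6 + 30)**2 = 31 + 24**2 = 31 + 576 = 607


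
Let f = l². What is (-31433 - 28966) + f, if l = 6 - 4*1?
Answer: -60395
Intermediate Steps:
l = 2 (l = 6 - 4 = 2)
f = 4 (f = 2² = 4)
(-31433 - 28966) + f = (-31433 - 28966) + 4 = -60399 + 4 = -60395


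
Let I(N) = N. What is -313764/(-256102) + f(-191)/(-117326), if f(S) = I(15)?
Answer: 1673128797/1365791966 ≈ 1.2250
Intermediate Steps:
f(S) = 15
-313764/(-256102) + f(-191)/(-117326) = -313764/(-256102) + 15/(-117326) = -313764*(-1/256102) + 15*(-1/117326) = 14262/11641 - 15/117326 = 1673128797/1365791966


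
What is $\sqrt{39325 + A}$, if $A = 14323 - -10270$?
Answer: $3 \sqrt{7102} \approx 252.82$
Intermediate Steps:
$A = 24593$ ($A = 14323 + 10270 = 24593$)
$\sqrt{39325 + A} = \sqrt{39325 + 24593} = \sqrt{63918} = 3 \sqrt{7102}$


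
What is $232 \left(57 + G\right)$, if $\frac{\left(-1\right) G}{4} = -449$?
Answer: $429896$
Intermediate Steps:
$G = 1796$ ($G = \left(-4\right) \left(-449\right) = 1796$)
$232 \left(57 + G\right) = 232 \left(57 + 1796\right) = 232 \cdot 1853 = 429896$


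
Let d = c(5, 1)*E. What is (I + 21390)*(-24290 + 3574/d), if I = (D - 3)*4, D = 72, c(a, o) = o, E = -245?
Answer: -129012883584/245 ≈ -5.2658e+8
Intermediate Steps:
d = -245 (d = 1*(-245) = -245)
I = 276 (I = (72 - 3)*4 = 69*4 = 276)
(I + 21390)*(-24290 + 3574/d) = (276 + 21390)*(-24290 + 3574/(-245)) = 21666*(-24290 + 3574*(-1/245)) = 21666*(-24290 - 3574/245) = 21666*(-5954624/245) = -129012883584/245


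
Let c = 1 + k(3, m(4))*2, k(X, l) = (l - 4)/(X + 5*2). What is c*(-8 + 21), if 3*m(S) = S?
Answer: 23/3 ≈ 7.6667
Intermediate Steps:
m(S) = S/3
k(X, l) = (-4 + l)/(10 + X) (k(X, l) = (-4 + l)/(X + 10) = (-4 + l)/(10 + X))
c = 23/39 (c = 1 + ((-4 + (1/3)*4)/(10 + 3))*2 = 1 + ((-4 + 4/3)/13)*2 = 1 + ((1/13)*(-8/3))*2 = 1 - 8/39*2 = 1 - 16/39 = 23/39 ≈ 0.58974)
c*(-8 + 21) = 23*(-8 + 21)/39 = (23/39)*13 = 23/3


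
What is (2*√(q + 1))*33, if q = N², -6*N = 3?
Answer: 33*√5 ≈ 73.790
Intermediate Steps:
N = -½ (N = -⅙*3 = -½ ≈ -0.50000)
q = ¼ (q = (-½)² = ¼ ≈ 0.25000)
(2*√(q + 1))*33 = (2*√(¼ + 1))*33 = (2*√(5/4))*33 = (2*(√5/2))*33 = √5*33 = 33*√5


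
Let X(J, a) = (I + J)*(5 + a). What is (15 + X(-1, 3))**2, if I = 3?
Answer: 961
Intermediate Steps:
X(J, a) = (3 + J)*(5 + a)
(15 + X(-1, 3))**2 = (15 + (15 + 3*3 + 5*(-1) - 1*3))**2 = (15 + (15 + 9 - 5 - 3))**2 = (15 + 16)**2 = 31**2 = 961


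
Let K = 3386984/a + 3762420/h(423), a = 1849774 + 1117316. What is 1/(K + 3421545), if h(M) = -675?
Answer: 62685/214130216477 ≈ 2.9274e-7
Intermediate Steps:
a = 2967090
K = -349331848/62685 (K = 3386984/2967090 + 3762420/(-675) = 3386984*(1/2967090) + 3762420*(-1/675) = 23852/20895 - 250828/45 = -349331848/62685 ≈ -5572.8)
1/(K + 3421545) = 1/(-349331848/62685 + 3421545) = 1/(214130216477/62685) = 62685/214130216477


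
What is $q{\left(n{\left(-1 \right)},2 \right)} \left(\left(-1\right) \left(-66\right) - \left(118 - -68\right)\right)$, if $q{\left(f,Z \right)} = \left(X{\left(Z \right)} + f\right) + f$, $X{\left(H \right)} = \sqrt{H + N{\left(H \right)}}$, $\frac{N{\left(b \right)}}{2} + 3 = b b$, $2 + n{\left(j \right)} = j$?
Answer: $480$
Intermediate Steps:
$n{\left(j \right)} = -2 + j$
$N{\left(b \right)} = -6 + 2 b^{2}$ ($N{\left(b \right)} = -6 + 2 b b = -6 + 2 b^{2}$)
$X{\left(H \right)} = \sqrt{-6 + H + 2 H^{2}}$ ($X{\left(H \right)} = \sqrt{H + \left(-6 + 2 H^{2}\right)} = \sqrt{-6 + H + 2 H^{2}}$)
$q{\left(f,Z \right)} = \sqrt{-6 + Z + 2 Z^{2}} + 2 f$ ($q{\left(f,Z \right)} = \left(\sqrt{-6 + Z + 2 Z^{2}} + f\right) + f = \left(f + \sqrt{-6 + Z + 2 Z^{2}}\right) + f = \sqrt{-6 + Z + 2 Z^{2}} + 2 f$)
$q{\left(n{\left(-1 \right)},2 \right)} \left(\left(-1\right) \left(-66\right) - \left(118 - -68\right)\right) = \left(\sqrt{-6 + 2 + 2 \cdot 2^{2}} + 2 \left(-2 - 1\right)\right) \left(\left(-1\right) \left(-66\right) - \left(118 - -68\right)\right) = \left(\sqrt{-6 + 2 + 2 \cdot 4} + 2 \left(-3\right)\right) \left(66 - \left(118 + 68\right)\right) = \left(\sqrt{-6 + 2 + 8} - 6\right) \left(66 - 186\right) = \left(\sqrt{4} - 6\right) \left(66 - 186\right) = \left(2 - 6\right) \left(-120\right) = \left(-4\right) \left(-120\right) = 480$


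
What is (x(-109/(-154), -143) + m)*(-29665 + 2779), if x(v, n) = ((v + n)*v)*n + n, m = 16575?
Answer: -893665273059/1078 ≈ -8.2900e+8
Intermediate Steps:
x(v, n) = n + n*v*(n + v) (x(v, n) = ((n + v)*v)*n + n = (v*(n + v))*n + n = n*v*(n + v) + n = n + n*v*(n + v))
(x(-109/(-154), -143) + m)*(-29665 + 2779) = (-143*(1 + (-109/(-154))² - (-15587)/(-154)) + 16575)*(-29665 + 2779) = (-143*(1 + (-109*(-1/154))² - (-15587)*(-1)/154) + 16575)*(-26886) = (-143*(1 + (109/154)² - 143*109/154) + 16575)*(-26886) = (-143*(1 + 11881/23716 - 1417/14) + 16575)*(-26886) = (-143*(-2364801/23716) + 16575)*(-26886) = (30742413/2156 + 16575)*(-26886) = (66478113/2156)*(-26886) = -893665273059/1078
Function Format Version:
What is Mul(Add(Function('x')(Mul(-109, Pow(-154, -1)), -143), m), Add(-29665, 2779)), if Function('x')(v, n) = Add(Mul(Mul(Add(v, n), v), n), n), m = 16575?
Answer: Rational(-893665273059, 1078) ≈ -8.2900e+8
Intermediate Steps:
Function('x')(v, n) = Add(n, Mul(n, v, Add(n, v))) (Function('x')(v, n) = Add(Mul(Mul(Add(n, v), v), n), n) = Add(Mul(Mul(v, Add(n, v)), n), n) = Add(Mul(n, v, Add(n, v)), n) = Add(n, Mul(n, v, Add(n, v))))
Mul(Add(Function('x')(Mul(-109, Pow(-154, -1)), -143), m), Add(-29665, 2779)) = Mul(Add(Mul(-143, Add(1, Pow(Mul(-109, Pow(-154, -1)), 2), Mul(-143, Mul(-109, Pow(-154, -1))))), 16575), Add(-29665, 2779)) = Mul(Add(Mul(-143, Add(1, Pow(Mul(-109, Rational(-1, 154)), 2), Mul(-143, Mul(-109, Rational(-1, 154))))), 16575), -26886) = Mul(Add(Mul(-143, Add(1, Pow(Rational(109, 154), 2), Mul(-143, Rational(109, 154)))), 16575), -26886) = Mul(Add(Mul(-143, Add(1, Rational(11881, 23716), Rational(-1417, 14))), 16575), -26886) = Mul(Add(Mul(-143, Rational(-2364801, 23716)), 16575), -26886) = Mul(Add(Rational(30742413, 2156), 16575), -26886) = Mul(Rational(66478113, 2156), -26886) = Rational(-893665273059, 1078)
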